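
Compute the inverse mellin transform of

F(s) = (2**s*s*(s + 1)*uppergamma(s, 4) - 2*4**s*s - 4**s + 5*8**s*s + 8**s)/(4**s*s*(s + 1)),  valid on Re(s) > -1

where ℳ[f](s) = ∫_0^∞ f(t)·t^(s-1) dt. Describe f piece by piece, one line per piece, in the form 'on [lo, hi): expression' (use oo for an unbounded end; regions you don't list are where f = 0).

decompose at 1, 2; ℳ[f](s) sums the 3 pieces' integrals
for t in [0, 1): the term is ∫ t·t^(s-1)
segment 1 to 2 holds (2*t + 1); add its integral
the [2, ∞) slice contributes ∫ exp(-2*t)·t^(s-1) dt

on [0, 1): t
on [1, 2): 2*t + 1
on [2, oo): exp(-2*t)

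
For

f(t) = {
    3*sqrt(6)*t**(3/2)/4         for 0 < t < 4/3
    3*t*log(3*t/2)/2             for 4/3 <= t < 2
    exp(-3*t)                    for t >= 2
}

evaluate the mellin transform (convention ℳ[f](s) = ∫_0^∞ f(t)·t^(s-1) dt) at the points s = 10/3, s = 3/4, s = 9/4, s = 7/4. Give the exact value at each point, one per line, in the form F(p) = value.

back out the common scale on t: t**(3/2) on [0, 2); t*log(t) on [2, 3); exp(-2*t) on [3, ∞)
slice at 4/3, 2, transform all 3 pieces, and sum them
∫ over [0, 4/3) of 3*sqrt(6)*t**(3/2)/4·t^(s-1) joins the sum
for t in [4/3, 2): the term is ∫ 3*t*log(3*t/2)/2·t^(s-1)
on [2, ∞): add ∫ exp(-3*t)·t^(s-1) dt

F(10/3) = -216*2**(1/3)/169 - 128*6**(2/3)*log(2)/351 + 3**(2/3)*uppergamma(10/3, 6)/81 + 128*6**(2/3)/1521 + 512*2**(1/6)*3**(2/3)/783 + 72*2**(1/3)*log(3)/13
F(3/4) = -48*2**(3/4)/49 - 16*sqrt(2)*3**(1/4)*log(2)/21 + 3**(1/4)*uppergamma(3/4, 6)/3 + 64*sqrt(2)*3**(1/4)/147 + 32*3**(1/4)/27 + 12*2**(3/4)*log(3)/7
F(9/4) = -192*2**(1/4)/169 - 128*sqrt(2)*3**(3/4)*log(2)/351 + 3**(3/4)*uppergamma(9/4, 6)/27 + 512*sqrt(2)*3**(3/4)/4563 + 256*3**(3/4)/405 + 48*2**(1/4)*log(3)/13
F(7/4) = -96*2**(3/4)/121 - 64*sqrt(2)*3**(1/4)*log(2)/99 + 3**(1/4)*uppergamma(7/4, 6)/9 + 256*sqrt(2)*3**(1/4)/1089 + 128*3**(1/4)/117 + 24*2**(3/4)*log(3)/11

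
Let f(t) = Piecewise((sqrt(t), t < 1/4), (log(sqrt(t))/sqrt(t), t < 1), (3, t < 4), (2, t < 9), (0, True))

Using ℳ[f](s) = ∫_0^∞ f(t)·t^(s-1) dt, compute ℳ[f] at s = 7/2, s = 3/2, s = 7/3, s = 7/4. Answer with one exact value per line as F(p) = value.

F(7/2) = log(2)/192 + 9213567/7168
F(3/2) = log(2)/4 + 3743/96
F(7/3) = -1215/847 + 975*2**(1/3)/65824 + 3*2**(1/3)*log(2)/88 + 48*2**(2/3)/7 + 486*3**(2/3)/7
F(7/4) = sqrt(2)*(-12816*sqrt(2) + 1260*log(2) + 58279 + 194400*sqrt(6))/12600

reversing the power substitution: t on [0, 1/2); log(t)/t on [1/2, 1); 3 on [1, 2); …
the 4 pieces separated at 1/4, 1, 4 each add one integral
on [0, 1/4) integrate f = sqrt(t) against the kernel
on [1/4, 1): add ∫ log(sqrt(t))/sqrt(t)·t^(s-1) dt
segment 1 to 4 holds 3; add its integral
the [4, 9) slice contributes ∫ 2·t^(s-1) dt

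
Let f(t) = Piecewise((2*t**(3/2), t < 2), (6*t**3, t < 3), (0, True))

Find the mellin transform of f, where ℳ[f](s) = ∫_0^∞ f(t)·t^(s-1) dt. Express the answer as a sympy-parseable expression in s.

linearity at 2 turns ℳ[f](s) into 2 summed integrals
for t in [0, 2): the term is ∫ 2*t**(3/2)·t^(s-1)
[2, 3) adds the kernel integral of 6*t**3

2*(-24*2**s*(2*s + 3) + 4*2**(s + 1/2)*(s + 3) + 81*3**s*(2*s + 3))/((s + 3)*(2*s + 3))
  Re(s) > -3/2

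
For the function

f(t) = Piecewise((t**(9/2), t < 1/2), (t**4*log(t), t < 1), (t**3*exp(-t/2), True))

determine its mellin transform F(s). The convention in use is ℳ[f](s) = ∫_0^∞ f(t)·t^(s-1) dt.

(128*2**(2*s)*(2*s + 9)*(2*s + (s + 3)**2 + 7)*uppergamma(s + 3, 1/2) - 16*2**s*(2*s + 9) + 2*s + (s + 3)*(2*s + 9)*log(2) + (2*s + 9)*log(2) + sqrt(2)*(2*s + (s + 3)**2 + 7) + 9)/(16*2**s*(2*s + 9)*(2*s + (s + 3)**2 + 7))
  Re(s) > -9/2

strip the shared t-power: t**(5/2) on [0, 1/2); t**2*log(t) on [1/2, 1); t*exp(-t/2) on [1, ∞)
strip the shared t-power: t**(3/2) on [0, 1/2); t*log(t) on [1/2, 1); exp(-t/2) on [1, ∞)
linearity at 1/2, 1 turns ℳ[f](s) into 3 summed integrals
segment 0 to 1/2 holds t**(9/2); add its integral
piece [1/2, 1): integrate t**4*log(t) against the kernel
piece [1, ∞): integrate t**3*exp(-t/2) against the kernel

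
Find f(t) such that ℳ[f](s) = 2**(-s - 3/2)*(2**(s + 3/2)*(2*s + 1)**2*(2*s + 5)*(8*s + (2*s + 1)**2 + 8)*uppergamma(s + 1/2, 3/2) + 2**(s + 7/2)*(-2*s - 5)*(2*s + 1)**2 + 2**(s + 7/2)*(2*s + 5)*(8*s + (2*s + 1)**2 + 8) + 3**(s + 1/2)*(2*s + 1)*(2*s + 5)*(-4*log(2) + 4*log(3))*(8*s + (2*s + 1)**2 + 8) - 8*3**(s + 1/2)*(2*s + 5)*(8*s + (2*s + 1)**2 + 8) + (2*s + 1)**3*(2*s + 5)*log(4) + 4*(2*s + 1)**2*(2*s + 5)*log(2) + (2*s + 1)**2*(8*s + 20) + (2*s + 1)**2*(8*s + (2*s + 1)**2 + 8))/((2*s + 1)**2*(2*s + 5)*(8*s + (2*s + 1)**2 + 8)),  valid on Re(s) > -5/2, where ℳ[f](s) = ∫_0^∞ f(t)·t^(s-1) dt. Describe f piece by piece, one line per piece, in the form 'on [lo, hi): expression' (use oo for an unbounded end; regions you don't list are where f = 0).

on [0, 1/2): t**(5/2)
on [1/2, 1): t**(3/2)*log(t)
on [1, 3/2): sqrt(t)*log(t)
on [3/2, oo): sqrt(t)*exp(-t)

undo the shared t-power: t**2 on [0, 1/2); t*log(t) on [1/2, 1); log(t) on [1, 3/2); …
split f at 1/2, 1, 3/2: ℳ[f](s) collects 4 kernel integrals
[0, 1/2) adds the kernel integral of t**(5/2)
over [1/2, 1), the kernel integral of t**(3/2)*log(t) enters the sum
on [1, 3/2): add ∫ sqrt(t)*log(t)·t^(s-1) dt
over [3/2, ∞), the kernel integral of sqrt(t)*exp(-t) enters the sum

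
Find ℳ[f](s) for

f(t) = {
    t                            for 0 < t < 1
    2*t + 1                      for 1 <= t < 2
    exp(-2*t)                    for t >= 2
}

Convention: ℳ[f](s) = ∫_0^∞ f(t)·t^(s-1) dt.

along the cuts 1, 2, ℳ[f](s) splits into 3 integrals
over [0, 1), the kernel integral of t enters the sum
for t in [1, 2): the term is ∫ (2*t + 1)·t^(s-1)
on [2, ∞): add ∫ exp(-2*t)·t^(s-1) dt

(2**s*s*(s + 1)*uppergamma(s, 4) - 2*4**s*s - 4**s + 5*8**s*s + 8**s)/(4**s*s*(s + 1))
  Re(s) > -1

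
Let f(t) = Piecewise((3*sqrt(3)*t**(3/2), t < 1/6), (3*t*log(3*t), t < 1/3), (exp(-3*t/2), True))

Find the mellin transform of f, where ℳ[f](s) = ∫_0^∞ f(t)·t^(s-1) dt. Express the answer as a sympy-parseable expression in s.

peel off the common scale on t: t**(3/2) on [0, 1/2); t*log(t) on [1/2, 1); exp(-t/2) on [1, ∞)
integrate the 3 segments split at 1/6, 1/3, then add the results
piece [0, 1/6): integrate 3*sqrt(3)*t**(3/2) against the kernel
∫ 3*t*log(3*t)·t^(s-1) over [1/6, 1/3)
between 1/3 and ∞ the integrand is exp(-3*t/2)·t^(s-1)

(2*2**(2*s)*(2*s + 3)*(s**2 + 2*s + 1)*uppergamma(s, 1/2) - 2*2**s*(2*s + 3) + s*(2*s + 3)*log(2) + 2*s + (2*s + 3)*log(2) + sqrt(2)*(s**2 + 2*s + 1) + 3)/(2*6**s*(2*s + 3)*(s**2 + 2*s + 1))
  Re(s) > -3/2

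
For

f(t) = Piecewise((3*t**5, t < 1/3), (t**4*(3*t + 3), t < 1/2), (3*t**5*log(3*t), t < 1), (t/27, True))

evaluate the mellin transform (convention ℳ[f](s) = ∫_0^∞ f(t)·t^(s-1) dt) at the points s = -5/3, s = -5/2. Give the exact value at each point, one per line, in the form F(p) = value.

F(-5/3) = -193/900 - 3**(2/3)/21 - 9*2**(2/3)*log(3)/160 + 9*2**(2/3)*log(2)/160 + 2619*2**(2/3)/11200 + 9*log(3)/10
F(-5/2) = -922/2025 - 2*sqrt(3)/9 - 3*sqrt(2)*log(3)/20 + 3*sqrt(2)*log(2)/20 + 71*sqrt(2)/100 + 6*log(3)/5

the shared t-power comes off first: 3*t**3 on [0, 1/3); t**2*(3*t + 3) on [1/3, 1/2); 3*t**3*log(3*t) on [1/2, 1); …
reversing the shared t-power: 3*t on [0, 1/3); 3*t + 3 on [1/3, 1/2); 3*t*log(3*t) on [1/2, 1); …
peel off the common scale on t: t on [0, 1); t + 3 on [1, 3/2); t*log(t) on [3/2, 3); …
integrate the 4 segments split at 1/3, 1/2, 1, then add the results
over [0, 1/3), the kernel integral of 3*t**5 enters the sum
for t in [1/3, 1/2): the term is ∫ t**4*(3*t + 3)·t^(s-1)
on [1/2, 1) integrate f = 3*t**5*log(3*t) against the kernel
on [1, ∞) integrate f = t/27 against the kernel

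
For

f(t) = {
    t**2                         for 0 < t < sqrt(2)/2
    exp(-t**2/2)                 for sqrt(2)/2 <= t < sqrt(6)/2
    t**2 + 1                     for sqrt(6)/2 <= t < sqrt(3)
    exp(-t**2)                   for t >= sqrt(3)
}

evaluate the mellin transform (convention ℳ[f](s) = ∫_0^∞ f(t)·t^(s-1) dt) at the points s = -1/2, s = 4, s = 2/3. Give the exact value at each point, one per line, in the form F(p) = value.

F(-1/2) = -2**(3/4)*uppergamma(-1/4, 3/4)/4 + uppergamma(-1/4, 3)/2 + 2**(1/4)/3 + 2**(3/4)*uppergamma(-1/4, 1/4)/4 + 2**(1/4)*3**(3/4)/3
F(4) = -7*exp(-3/4)/2 + 2*exp(-3) + 5*exp(-1/4)/2 + 271/48
F(2/3) = 2**(2/3)*(-33*3**(1/3) - 8*2**(2/3)*uppergamma(1/3, 3/4) + 8*2**(1/3)*uppergamma(1/3, 3) + 3 + 8*2**(2/3)*uppergamma(1/3, 1/4) + 42*6**(1/3))/32

remove the power substitution first: t on [0, 1/2); exp(-t/2) on [1/2, 3/2); t + 1 on [3/2, 3); …
decompose at sqrt(2)/2, sqrt(6)/2, sqrt(3); ℳ[f](s) sums the 4 pieces' integrals
segment 0 to sqrt(2)/2 holds t**2; add its integral
piece [sqrt(2)/2, sqrt(6)/2): integrate exp(-t**2/2) against the kernel
for t in [sqrt(6)/2, sqrt(3)): the term is ∫ (t**2 + 1)·t^(s-1)
for t in [sqrt(3), ∞): the term is ∫ exp(-t**2)·t^(s-1)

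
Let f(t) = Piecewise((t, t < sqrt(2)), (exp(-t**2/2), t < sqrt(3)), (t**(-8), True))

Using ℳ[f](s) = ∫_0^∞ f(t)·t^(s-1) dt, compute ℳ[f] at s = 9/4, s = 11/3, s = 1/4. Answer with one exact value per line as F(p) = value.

the power substitution comes off first: sqrt(t) on [0, 2); exp(-t/2) on [2, 3); t**(-4) on [3, ∞)
f breaks at sqrt(2), sqrt(3) into 3 integrals to sum
segment [0, sqrt(2)) carries t; integrate it
[sqrt(2), sqrt(3)) adds the kernel integral of exp(-t**2/2)
piece [sqrt(3), ∞): integrate t**(-8) against the kernel

F(9/4) = -2**(1/8)*uppergamma(9/8, 3/2) + 4*3**(1/8)/621 + 2**(1/8)*uppergamma(9/8, 1) + 8*2**(5/8)/13
F(11/3) = -2**(5/6)*uppergamma(11/6, 3/2) + 3**(5/6)/117 + 6*2**(1/3)/7 + 2**(5/6)*uppergamma(11/6, 1)
F(1/4) = -2**(1/8)*uppergamma(1/8, 3/2)/2 + 4*3**(1/8)/2511 + 2**(1/8)*uppergamma(1/8, 1)/2 + 4*2**(5/8)/5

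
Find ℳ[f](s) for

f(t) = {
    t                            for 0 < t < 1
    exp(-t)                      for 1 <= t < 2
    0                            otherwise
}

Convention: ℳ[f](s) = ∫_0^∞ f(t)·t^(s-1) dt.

along the cuts 1, ℳ[f](s) splits into 2 integrals
over [0, 1), the kernel integral of t enters the sum
∫ exp(-t)·t^(s-1) over [1, 2)

((s + 1)*uppergamma(s, 1) - (s + 1)*uppergamma(s, 2) + 1)/(s + 1)
  Re(s) > -1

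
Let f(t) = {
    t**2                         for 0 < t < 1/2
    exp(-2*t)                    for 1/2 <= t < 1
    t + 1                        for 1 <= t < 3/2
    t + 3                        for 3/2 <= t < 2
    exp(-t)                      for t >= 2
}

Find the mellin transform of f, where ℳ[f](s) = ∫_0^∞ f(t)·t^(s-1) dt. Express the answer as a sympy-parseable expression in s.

(20*2**(2*s)*s*(s + 2) + 12*2**(2*s)*(s + 2) + 4*2**s*s*(s + 1)*(s + 2)*uppergamma(s, 2) - 8*2**s*s*(s + 2) - 4*2**s*(s + 2) - 8*3**s*s*(s + 2) - 8*3**s*(s + 2) + 4*s*(s + 1)*(s + 2)*uppergamma(s, 1) - 4*s*(s + 1)*(s + 2)*uppergamma(s, 2) + s*(s + 1))/(4*2**s*s*(s + 1)*(s + 2))
  Re(s) > -2

integrate the 5 segments split at 1/2, 1, 3/2, 2, then add the results
between 0 and 1/2 the integrand is t**2·t^(s-1)
segment 1/2 to 1 holds exp(-2*t); add its integral
piece [1, 3/2): integrate (t + 1) against the kernel
piece [3/2, 2): integrate (t + 3) against the kernel
for t in [2, ∞): the term is ∫ exp(-t)·t^(s-1)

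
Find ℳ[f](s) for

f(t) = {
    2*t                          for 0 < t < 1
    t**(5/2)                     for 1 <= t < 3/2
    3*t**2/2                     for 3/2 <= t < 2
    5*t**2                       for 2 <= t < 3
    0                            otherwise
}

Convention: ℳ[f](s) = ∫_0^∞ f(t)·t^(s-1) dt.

(-112*2**s*(s + 1)*(2*s + 5) + 18*2**(1/2 - s)*3**(s + 1/2)*(s + 1)*(s + 2) + 360*3**s*(s + 1)*(2*s + 5) - 16*(s + 1)*(s + 2) + 16*(s + 2)*(2*s + 5) - 27*3**s*(s + 1)*(2*s + 5)/2**s)/(8*(s + 1)*(s + 2)*(2*s + 5))
  Re(s) > -1

linearity at 1, 3/2, 2 turns ℳ[f](s) into 4 summed integrals
piece [0, 1): integrate 2*t against the kernel
∫ over [1, 3/2) of t**(5/2)·t^(s-1) joins the sum
between 3/2 and 2 the integrand is 3*t**2/2·t^(s-1)
on [2, 3): add ∫ 5*t**2·t^(s-1) dt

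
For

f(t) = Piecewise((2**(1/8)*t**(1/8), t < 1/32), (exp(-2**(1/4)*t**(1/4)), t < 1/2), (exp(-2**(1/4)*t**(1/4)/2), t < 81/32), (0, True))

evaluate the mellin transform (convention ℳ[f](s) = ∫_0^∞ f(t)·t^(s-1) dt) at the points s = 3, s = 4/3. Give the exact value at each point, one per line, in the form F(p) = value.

F(3) = -354434904271143*exp(-3/4)/2048 - 54252556*exp(-1) + sqrt(2)/204800 + 552203144321471*exp(-1/2)/4096
F(4/3) = -64*uppergamma(16/3, 3/4) - 2**(2/3)*uppergamma(16/3, 1) + 3*2**(5/6)/1120 + 2**(2/3)*uppergamma(16/3, 1/2) + 64*uppergamma(16/3, 1/2)

back out the common scale on t: t**(1/8) on [0, 1/16); exp(-t**(1/4)) on [1/16, 1); exp(-t**(1/4)/2) on [1, 81/16)
back out the power substitution: t**(1/4) on [0, 1/4); exp(-sqrt(t)) on [1/4, 1); exp(-sqrt(t)/2) on [1, 9/4)
strip the power substitution: sqrt(t) on [0, 1/2); exp(-t) on [1/2, 1); exp(-t/2) on [1, 3/2)
breakpoints 1/32, 1/2: one integral from each of the 3 segments
segment [0, 1/32) carries 2**(1/8)*t**(1/8); integrate it
∫ exp(-2**(1/4)*t**(1/4))·t^(s-1) over [1/32, 1/2)
between 1/2 and 81/32 the integrand is exp(-2**(1/4)*t**(1/4)/2)·t^(s-1)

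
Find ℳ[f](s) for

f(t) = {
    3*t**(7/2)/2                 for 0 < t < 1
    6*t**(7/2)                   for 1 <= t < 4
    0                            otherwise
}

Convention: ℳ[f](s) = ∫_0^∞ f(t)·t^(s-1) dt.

3*(512*2**(2*s) - 3)/(2*s + 7)
  Re(s) > -7/2

integrate the 2 segments split at 1, then add the results
on [0, 1) integrate f = 3*t**(7/2)/2 against the kernel
[1, 4) adds the kernel integral of 6*t**(7/2)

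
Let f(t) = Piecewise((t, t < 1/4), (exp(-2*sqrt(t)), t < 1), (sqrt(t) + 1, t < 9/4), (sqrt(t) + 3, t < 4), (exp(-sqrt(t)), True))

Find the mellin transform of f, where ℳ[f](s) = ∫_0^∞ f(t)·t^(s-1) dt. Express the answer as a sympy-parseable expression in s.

reversing the power substitution: t**2 on [0, 1/2); exp(-2*t) on [1/2, 1); t + 1 on [1, 3/2); …
slice at 1/4, 1, 9/4, 4, transform all 5 pieces, and sum them
the [0, 1/4) slice contributes ∫ t·t^(s-1) dt
for t in [1/4, 1): the term is ∫ exp(-2*sqrt(t))·t^(s-1)
on [1, 9/4) integrate f = (sqrt(t) + 1) against the kernel
on [9/4, 4) integrate f = (sqrt(t) + 3) against the kernel
on [4, ∞): add ∫ exp(-sqrt(t))·t^(s-1) dt

(40*2**(4*s)*s*(s + 1) + 12*2**(4*s)*(s + 1) + 8*2**(2*s)*s*(s + 1)*(2*s + 1)*uppergamma(2*s, 2) - 16*2**(2*s)*s*(s + 1) - 4*2**(2*s)*(s + 1) - 16*9**s*s*(s + 1) - 8*9**s*(s + 1) + 8*s*(s + 1)*(2*s + 1)*uppergamma(2*s, 1) - 8*s*(s + 1)*(2*s + 1)*uppergamma(2*s, 2) + s*(2*s + 1))/(4*2**(2*s)*s*(s + 1)*(2*s + 1))
  Re(s) > -1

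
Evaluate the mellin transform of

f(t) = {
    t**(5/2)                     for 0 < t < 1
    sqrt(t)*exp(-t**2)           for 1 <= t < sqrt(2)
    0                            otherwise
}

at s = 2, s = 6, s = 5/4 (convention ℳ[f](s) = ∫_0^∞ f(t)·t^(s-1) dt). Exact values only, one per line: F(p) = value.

F(2) = -uppergamma(5/4, 2)/2 + uppergamma(5/4, 1)/2 + 2/9
F(6) = -uppergamma(13/4, 2)/2 + 2/17 + uppergamma(13/4, 1)/2
F(5/4) = -uppergamma(7/8, 2)/2 + uppergamma(7/8, 1)/2 + 4/15

invert the shared t-power to get t**2 on [0, 1); exp(-t**2) on [1, sqrt(2))
back out the power substitution: t on [0, 1); exp(-t) on [1, 2)
breakpoints 1: one integral from each of the 2 segments
piece [0, 1): integrate t**(5/2) against the kernel
on [1, sqrt(2)) integrate f = sqrt(t)*exp(-t**2) against the kernel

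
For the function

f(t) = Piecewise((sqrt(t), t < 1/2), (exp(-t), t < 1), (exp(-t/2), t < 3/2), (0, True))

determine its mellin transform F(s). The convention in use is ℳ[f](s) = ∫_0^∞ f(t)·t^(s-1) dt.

(2**s*(2*s + 1)*uppergamma(s, 1/2) - 2**s*(2*s + 1)*uppergamma(s, 1) + 4**s*(2*s + 1)*uppergamma(s, 1/2) - 4**s*(2*s + 1)*uppergamma(s, 3/4) + sqrt(2))/(2**s*(2*s + 1))
  Re(s) > -1/2

summing 3 kernel integrals split by 1/2, 1 yields ℳ[f](s)
the [0, 1/2) slice contributes ∫ sqrt(t)·t^(s-1) dt
over [1/2, 1), the kernel integral of exp(-t) enters the sum
piece [1, 3/2): integrate exp(-t/2) against the kernel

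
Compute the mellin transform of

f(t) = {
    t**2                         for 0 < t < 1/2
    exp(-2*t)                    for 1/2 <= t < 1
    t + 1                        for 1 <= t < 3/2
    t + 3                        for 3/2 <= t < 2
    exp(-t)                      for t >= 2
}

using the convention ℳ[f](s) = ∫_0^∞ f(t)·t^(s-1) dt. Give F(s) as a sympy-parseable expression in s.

(20*2**(2*s)*s*(s + 2) + 12*2**(2*s)*(s + 2) + 4*2**s*s*(s + 1)*(s + 2)*uppergamma(s, 2) - 8*2**s*s*(s + 2) - 4*2**s*(s + 2) - 8*3**s*s*(s + 2) - 8*3**s*(s + 2) + 4*s*(s + 1)*(s + 2)*uppergamma(s, 1) - 4*s*(s + 1)*(s + 2)*uppergamma(s, 2) + s*(s + 1))/(4*2**s*s*(s + 1)*(s + 2))
  Re(s) > -2

cuts at 1/2, 1, 3/2, 2: linearity sums the 5 kernel integrals
∫ t**2·t^(s-1) over [0, 1/2)
segment 1/2 to 1 holds exp(-2*t); add its integral
the [1, 3/2) slice contributes ∫ (t + 1)·t^(s-1) dt
∫ (t + 3)·t^(s-1) over [3/2, 2)
[2, ∞) adds the kernel integral of exp(-t)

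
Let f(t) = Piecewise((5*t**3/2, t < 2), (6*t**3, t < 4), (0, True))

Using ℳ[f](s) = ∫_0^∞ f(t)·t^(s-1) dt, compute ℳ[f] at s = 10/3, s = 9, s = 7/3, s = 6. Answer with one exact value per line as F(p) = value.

F(10/3) = 96*2**(1/3)*(-7 + 768*2**(1/3))/19
F(9) = 25162240/3
F(7/3) = 2**(1/3)*(-21 + 1152*2**(1/3))
F(6) = 1571072/9

slice at 2, transform all 2 pieces, and sum them
[0, 2) adds the kernel integral of 5*t**3/2
[2, 4) adds the kernel integral of 6*t**3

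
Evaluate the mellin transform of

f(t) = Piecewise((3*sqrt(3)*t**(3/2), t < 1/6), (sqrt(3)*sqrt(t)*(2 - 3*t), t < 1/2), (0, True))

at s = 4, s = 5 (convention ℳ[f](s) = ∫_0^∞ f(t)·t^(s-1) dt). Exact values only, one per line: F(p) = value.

F(4) = sqrt(2)*(-26 + 1377*sqrt(3))/256608
F(5) = sqrt(2)*(-10 + 1539*sqrt(3))/741312

undo the common scale on t: t**(3/2) on [0, 1/2); sqrt(t)*(2 - t) on [1/2, 3/2)
remove the shared t-power first: t on [0, 1/2); 2 - t on [1/2, 3/2)
f breaks at 1/6 into 2 integrals to sum
on [0, 1/6): add ∫ 3*sqrt(3)*t**(3/2)·t^(s-1) dt
∫ over [1/6, 1/2) of sqrt(3)*sqrt(t)*(2 - 3*t)·t^(s-1) joins the sum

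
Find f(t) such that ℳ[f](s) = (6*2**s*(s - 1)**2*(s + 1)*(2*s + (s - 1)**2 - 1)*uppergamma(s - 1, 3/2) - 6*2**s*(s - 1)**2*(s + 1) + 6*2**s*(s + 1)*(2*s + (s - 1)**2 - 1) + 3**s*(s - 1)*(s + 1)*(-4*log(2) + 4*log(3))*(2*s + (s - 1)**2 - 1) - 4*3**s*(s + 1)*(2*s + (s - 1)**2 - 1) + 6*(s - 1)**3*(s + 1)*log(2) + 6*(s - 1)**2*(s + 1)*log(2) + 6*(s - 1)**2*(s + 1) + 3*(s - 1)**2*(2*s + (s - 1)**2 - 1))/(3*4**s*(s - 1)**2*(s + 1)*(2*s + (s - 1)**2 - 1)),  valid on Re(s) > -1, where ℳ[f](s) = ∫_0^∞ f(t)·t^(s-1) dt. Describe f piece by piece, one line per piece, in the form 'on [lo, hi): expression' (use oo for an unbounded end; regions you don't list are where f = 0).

peel off the shared t-power: 4*t**2 on [0, 1/4); 2*t*log(2*t) on [1/4, 1/2); log(2*t) on [1/2, 3/4); …
back out the common scale on t: t**2 on [0, 1/2); t*log(t) on [1/2, 1); log(t) on [1, 3/2); …
cuts at 1/4, 1/2, 3/4: linearity sums the 4 kernel integrals
over [0, 1/4), the kernel integral of 4*t enters the sum
for t in [1/4, 1/2): the term is ∫ 2*log(2*t)·t^(s-1)
[1/2, 3/4) adds the kernel integral of log(2*t)/t
piece [3/4, ∞): integrate exp(-2*t)/t against the kernel

on [0, 1/4): 4*t
on [1/4, 1/2): 2*log(2*t)
on [1/2, 3/4): log(2*t)/t
on [3/4, oo): exp(-2*t)/t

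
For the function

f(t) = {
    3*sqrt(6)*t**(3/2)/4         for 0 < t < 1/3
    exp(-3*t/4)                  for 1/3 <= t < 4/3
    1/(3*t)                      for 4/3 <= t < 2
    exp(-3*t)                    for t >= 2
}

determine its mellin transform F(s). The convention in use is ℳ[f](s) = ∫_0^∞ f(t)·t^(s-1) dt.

remove the common scale on t first: t**(3/2) on [0, 1/2); exp(-t/2) on [1/2, 2); 1/(2*t) on [2, 3); …
integrate the 4 segments split at 1/3, 4/3, 2, then add the results
over [0, 1/3), the kernel integral of 3*sqrt(6)*t**(3/2)/4 enters the sum
on [1/3, 4/3) integrate f = exp(-3*t/4) against the kernel
piece [4/3, 2): integrate 1/(3*t) against the kernel
on [2, ∞): add ∫ exp(-3*t)·t^(s-1) dt

(24**s*(s - 1)*(2*s + 3)*uppergamma(s, 1/4) - 24**s*(s - 1)*(2*s + 3)*uppergamma(s, 1) - 24**s*(2*s + 3)/4 + 36**s*(2*s + 3)/6 + 6**s*(s - 1)*(2*s + 3)*uppergamma(s, 6) + sqrt(2)*6**s*(s - 1)/2)/(18**s*(s - 1)*(2*s + 3))
  Re(s) > -3/2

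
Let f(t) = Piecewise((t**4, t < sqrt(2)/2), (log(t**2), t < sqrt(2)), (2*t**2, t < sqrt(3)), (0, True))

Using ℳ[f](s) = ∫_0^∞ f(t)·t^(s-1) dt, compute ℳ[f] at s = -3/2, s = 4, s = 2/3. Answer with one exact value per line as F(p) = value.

peel off the power substitution: t**2 on [0, 1/2); log(t) on [1/2, 2); 2*t on [2, 3)
the 3 pieces separated at sqrt(2)/2, sqrt(2) each add one integral
between 0 and sqrt(2)/2 the integrand is t**4·t^(s-1)
over [sqrt(2)/2, sqrt(2)), the kernel integral of log(t**2) enters the sum
∫ over [sqrt(2), sqrt(3)) of 2*t**2·t^(s-1) joins the sum

F(-3/2) = 2**(3/4)*(-200*sqrt(2) - log(2**(15*sqrt(2) + 60)) + 89 + 180*6**(1/4))/90
F(4) = 17*log(2)/16 + 2255/384
F(2/3) = 3*2**(2/3)*(-112*2**(2/3) + log(2**(28 + 28*2**(2/3))) + 42*6**(1/3) + 85)/112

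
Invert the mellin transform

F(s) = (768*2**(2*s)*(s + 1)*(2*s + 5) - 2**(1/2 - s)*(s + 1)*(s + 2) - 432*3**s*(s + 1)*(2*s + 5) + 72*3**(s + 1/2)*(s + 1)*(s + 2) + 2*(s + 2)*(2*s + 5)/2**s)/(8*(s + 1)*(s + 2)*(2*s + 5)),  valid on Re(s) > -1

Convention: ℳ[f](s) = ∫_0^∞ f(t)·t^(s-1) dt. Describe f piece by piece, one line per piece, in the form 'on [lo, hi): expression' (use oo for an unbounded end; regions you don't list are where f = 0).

on [0, 1/2): t/2
on [1/2, 3): t**(5/2)/2
on [3, 4): 6*t**2

linearity at 1/2, 3 turns ℳ[f](s) into 3 summed integrals
the [0, 1/2) slice contributes ∫ t/2·t^(s-1) dt
over [1/2, 3), the kernel integral of t**(5/2)/2 enters the sum
between 3 and 4 the integrand is 6*t**2·t^(s-1)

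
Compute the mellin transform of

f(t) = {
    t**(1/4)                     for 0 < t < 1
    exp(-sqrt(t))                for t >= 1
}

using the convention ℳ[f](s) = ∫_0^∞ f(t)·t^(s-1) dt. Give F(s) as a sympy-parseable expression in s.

2*((4*s + 1)*uppergamma(2*s, 1) + 2)/(4*s + 1)
  Re(s) > -1/4

the power substitution comes off first: sqrt(t) on [0, 1); exp(-t) on [1, ∞)
breakpoints 1: one integral from each of the 2 segments
between 0 and 1 the integrand is t**(1/4)·t^(s-1)
over [1, ∞), the kernel integral of exp(-sqrt(t)) enters the sum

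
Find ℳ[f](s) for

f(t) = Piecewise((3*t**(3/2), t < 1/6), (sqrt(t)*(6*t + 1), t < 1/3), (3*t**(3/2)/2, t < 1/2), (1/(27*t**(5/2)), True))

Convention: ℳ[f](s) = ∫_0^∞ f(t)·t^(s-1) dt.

6**(-s - 3/2)*(135*2**(s + 3/2)*(2*s - 5)*(2*s + 1) + 27*2**(s + 7/2)*(2*s - 5) - 32*3**(s + 1/2)*(2*s + 1)*(2*s + 3) + 3**(s + 9/2)*(2*s - 5)*(2*s + 1) - 432*s - 162*(2*s - 5)*(2*s + 1) + 1080)/(9*(2*s - 5)*(2*s + 1)*(2*s + 3))
  -3/2 < Re(s) < 5/2

remove the shared t-power first: 3*t on [0, 1/6); 6*t + 1 on [1/6, 1/3); 3*t/2 on [1/3, 1/2); …
invert the common scale on t to get t on [0, 1/2); 2*t + 1 on [1/2, 1); t/2 on [1, 3/2); …
cuts at 1/6, 1/3, 1/2: linearity sums the 4 kernel integrals
on [0, 1/6): add ∫ 3*t**(3/2)·t^(s-1) dt
on [1/6, 1/3): add ∫ sqrt(t)*(6*t + 1)·t^(s-1) dt
the [1/3, 1/2) slice contributes ∫ 3*t**(3/2)/2·t^(s-1) dt
segment 1/2 to ∞ holds 1/(27*t**(5/2)); add its integral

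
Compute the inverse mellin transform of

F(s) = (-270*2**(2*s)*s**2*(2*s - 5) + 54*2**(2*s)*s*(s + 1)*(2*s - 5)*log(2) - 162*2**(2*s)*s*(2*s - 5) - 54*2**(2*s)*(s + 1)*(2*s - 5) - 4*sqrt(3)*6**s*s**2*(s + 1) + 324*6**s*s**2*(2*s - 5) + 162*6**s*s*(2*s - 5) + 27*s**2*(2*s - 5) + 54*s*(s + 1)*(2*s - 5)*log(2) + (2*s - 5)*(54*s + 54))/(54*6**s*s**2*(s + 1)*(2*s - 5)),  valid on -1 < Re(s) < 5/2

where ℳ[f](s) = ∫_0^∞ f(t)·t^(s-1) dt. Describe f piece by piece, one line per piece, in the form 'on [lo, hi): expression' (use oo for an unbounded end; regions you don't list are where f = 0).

on [0, 1/6): 3*t
on [1/6, 2/3): log(3*t)
on [2/3, 1): 3*t + 3
on [1, oo): sqrt(3)/(27*t**(5/2))

invert the common scale on t to get t on [0, 1/2); log(t) on [1/2, 2); t + 3 on [2, 3); …
treat the 4 regions marked off by 1/6, 2/3, 1 separately and sum
∫ over [0, 1/6) of 3*t·t^(s-1) joins the sum
for t in [1/6, 2/3): the term is ∫ log(3*t)·t^(s-1)
piece [2/3, 1): integrate (3*t + 3) against the kernel
piece [1, ∞): integrate sqrt(3)/(27*t**(5/2)) against the kernel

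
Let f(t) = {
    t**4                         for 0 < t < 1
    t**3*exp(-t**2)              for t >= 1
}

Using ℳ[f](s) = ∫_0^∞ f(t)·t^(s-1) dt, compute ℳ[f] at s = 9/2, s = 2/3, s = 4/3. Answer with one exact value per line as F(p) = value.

remove the power substitution first: t**2 on [0, 1); t**(3/2)*exp(-t) on [1, ∞)
invert the shared t-power to get t on [0, 1); sqrt(t)*exp(-t) on [1, ∞)
the shared t-power comes off first: sqrt(t) on [0, 1); exp(-t) on [1, ∞)
summing 2 kernel integrals split by 1 yields ℳ[f](s)
for t in [0, 1): the term is ∫ t**4·t^(s-1)
on [1, ∞): add ∫ t**3*exp(-t**2)·t^(s-1) dt

F(9/2) = 2/17 + uppergamma(15/4, 1)/2
F(2/3) = 3/14 + uppergamma(11/6, 1)/2
F(4/3) = 3/16 + uppergamma(13/6, 1)/2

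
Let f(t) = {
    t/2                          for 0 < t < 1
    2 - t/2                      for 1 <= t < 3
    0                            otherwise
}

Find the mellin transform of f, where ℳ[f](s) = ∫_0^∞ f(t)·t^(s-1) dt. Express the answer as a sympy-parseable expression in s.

(3**s*s/2 + 2*3**s - s - 2)/(s*(s + 1))
  Re(s) > -1

back out the common scale on t: t on [0, 1/2); 2 - t on [1/2, 3/2)
summing 2 kernel integrals split by 1 yields ℳ[f](s)
on [0, 1) integrate f = t/2 against the kernel
∫ (2 - t/2)·t^(s-1) over [1, 3)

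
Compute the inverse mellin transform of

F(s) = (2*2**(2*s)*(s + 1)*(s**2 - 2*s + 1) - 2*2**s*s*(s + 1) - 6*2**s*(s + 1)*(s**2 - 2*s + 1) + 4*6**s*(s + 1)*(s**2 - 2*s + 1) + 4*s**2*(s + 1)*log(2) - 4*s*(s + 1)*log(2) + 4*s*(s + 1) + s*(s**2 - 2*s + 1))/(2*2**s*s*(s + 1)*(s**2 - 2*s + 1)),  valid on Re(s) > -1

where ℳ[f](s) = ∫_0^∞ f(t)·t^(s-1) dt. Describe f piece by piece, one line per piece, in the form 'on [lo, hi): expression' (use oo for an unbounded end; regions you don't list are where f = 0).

on [0, 1/2): t
on [1/2, 1): log(t)/t
on [1, 2): 3
on [2, 3): 2

breakpoints 1/2, 1, 2: one integral from each of the 4 segments
∫ over [0, 1/2) of t·t^(s-1) joins the sum
segment 1/2 to 1 holds log(t)/t; add its integral
∫ 3·t^(s-1) over [1, 2)
over [2, 3), the kernel integral of 2 enters the sum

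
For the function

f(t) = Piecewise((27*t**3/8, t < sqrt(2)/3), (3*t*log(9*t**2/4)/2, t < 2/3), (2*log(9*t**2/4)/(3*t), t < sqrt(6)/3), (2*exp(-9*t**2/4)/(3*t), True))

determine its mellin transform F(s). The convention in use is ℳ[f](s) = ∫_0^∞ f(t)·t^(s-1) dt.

strip the common scale on t: t**3 on [0, sqrt(2)/2); t*log(t**2) on [sqrt(2)/2, 1); log(t**2)/t on [1, sqrt(6)/2); …
remove the shared t-power first: t**4 on [0, sqrt(2)/2); t**2*log(t**2) on [sqrt(2)/2, 1); log(t**2) on [1, sqrt(6)/2); …
back out the power substitution: t**2 on [0, 1/2); t*log(t) on [1/2, 1); log(t) on [1, 3/2); …
the 4 pieces separated at sqrt(2)/3, 2/3, sqrt(6)/3 each add one integral
for t in [0, sqrt(2)/3): the term is ∫ 27*t**3/8·t^(s-1)
segment [sqrt(2)/3, 2/3) carries 3*t*log(9*t**2/4)/2; integrate it
on [2/3, sqrt(6)/3) integrate f = 2*log(9*t**2/4)/(3*t) against the kernel
over [sqrt(6)/3, ∞), the kernel integral of 2*exp(-9*t**2/4)/(3*t) enters the sum

2**(s/2 + 1/2)*(3*2**(s/2 + 1/2)*(s - 1)**2*(s + 3)*(4*s + (s - 1)**2)*uppergamma(s/2 - 1/2, 3/2) - 12*2**(s/2 + 1/2)*(s - 1)**2*(s + 3) + 12*2**(s/2 + 1/2)*(s + 3)*(4*s + (s - 1)**2) + 3**(s/2 + 1/2)*(s - 1)*(s + 3)*(4*s + (s - 1)**2)*(-4*log(2) + 4*log(3)) - 8*3**(s/2 + 1/2)*(s + 3)*(4*s + (s - 1)**2) + 6*(s - 1)**3*(s + 3)*log(2) + 12*(s - 1)**2*(s + 3)*log(2) + 12*(s - 1)**2*(s + 3) + 3*(s - 1)**2*(4*s + (s - 1)**2))/(12*3**s*(s - 1)**2*(s + 3)*(4*s + (s - 1)**2))
  Re(s) > -3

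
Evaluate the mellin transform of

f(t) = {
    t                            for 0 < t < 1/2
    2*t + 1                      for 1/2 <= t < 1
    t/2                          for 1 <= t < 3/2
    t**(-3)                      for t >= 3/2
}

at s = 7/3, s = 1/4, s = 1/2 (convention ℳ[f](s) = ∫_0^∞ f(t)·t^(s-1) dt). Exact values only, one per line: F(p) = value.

F(7/3) = 2**(2/3)*(-162 + 984*2**(1/3) + 1687*3**(1/3))/2240
F(1/4) = 2**(3/4)*(-6534 + 1051*3**(1/4) + 7722*2**(1/4))/2970
F(1/2) = -7*sqrt(2)/6 + 167*sqrt(6)/540 + 3

split f at 1/2, 1, 3/2: ℳ[f](s) collects 4 kernel integrals
on [0, 1/2) integrate f = t against the kernel
segment 1/2 to 1 holds (2*t + 1); add its integral
segment [1, 3/2) carries t/2; integrate it
∫ over [3/2, ∞) of t**(-3)·t^(s-1) joins the sum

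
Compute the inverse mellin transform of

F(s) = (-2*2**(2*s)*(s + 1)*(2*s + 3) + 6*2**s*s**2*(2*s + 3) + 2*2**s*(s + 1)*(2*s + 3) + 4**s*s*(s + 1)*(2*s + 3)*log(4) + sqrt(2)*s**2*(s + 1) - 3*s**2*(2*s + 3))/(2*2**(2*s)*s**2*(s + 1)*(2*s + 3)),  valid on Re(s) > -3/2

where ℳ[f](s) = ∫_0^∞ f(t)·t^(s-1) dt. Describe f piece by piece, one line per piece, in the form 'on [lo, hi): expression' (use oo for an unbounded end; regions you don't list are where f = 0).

invert the common scale on t to get t**(3/2) on [0, 1/2); 3*t on [1/2, 1); log(t) on [1, 2)
breakpoints 1/4, 1/2: one integral from each of the 3 segments
for t in [0, 1/4): the term is ∫ 2*sqrt(2)*t**(3/2)·t^(s-1)
[1/4, 1/2) adds the kernel integral of 6*t
the [1/2, 1) slice contributes ∫ log(2*t)·t^(s-1) dt

on [0, 1/4): 2*sqrt(2)*t**(3/2)
on [1/4, 1/2): 6*t
on [1/2, 1): log(2*t)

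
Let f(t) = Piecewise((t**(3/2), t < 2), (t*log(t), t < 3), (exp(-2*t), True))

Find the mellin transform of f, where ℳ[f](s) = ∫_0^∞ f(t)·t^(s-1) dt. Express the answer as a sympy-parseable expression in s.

(-12**s*s*(2*s + 3)*log(4) - 12**s*(2*s + 3)*log(4) + 12**s*(4*s + 6) + 12**s*sqrt(2)*(4*s**2 + 8*s + 4) + 3*18**s*s*(2*s + 3)*log(3) + 18**s*(-6*s - 9) + 3*18**s*(2*s + 3)*log(3) + 3**s*(2*s + 3)*(s**2 + 2*s + 1)*uppergamma(s, 6))/(6**s*(2*s + 3)*(s**2 + 2*s + 1))
  Re(s) > -3/2

slice at 2, 3, transform all 3 pieces, and sum them
piece [0, 2): integrate t**(3/2) against the kernel
the [2, 3) slice contributes ∫ t*log(t)·t^(s-1) dt
segment [3, ∞) carries exp(-2*t); integrate it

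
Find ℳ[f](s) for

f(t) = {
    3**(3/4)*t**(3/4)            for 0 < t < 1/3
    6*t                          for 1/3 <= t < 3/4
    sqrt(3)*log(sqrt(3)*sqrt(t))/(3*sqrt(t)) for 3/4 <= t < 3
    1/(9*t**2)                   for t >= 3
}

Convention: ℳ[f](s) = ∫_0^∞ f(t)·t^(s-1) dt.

(324*2**(2*s)*(2*s - 4)*(2*s + 2)*(4*s**2 - 4*s + 1) - 324*2**(2*s)*(2*s - 4)*(4*s + 3)*(4*s**2 - 4*s + 1) - 216*3**(2*s)*s*(2*s - 4)*(2*s + 2)*(4*s + 3)*log(3) + 216*3**(2*s)*s*(2*s - 4)*(2*s + 2)*(4*s + 3)*log(2) - 108*3**(2*s)*(2*s - 4)*(2*s + 2)*(4*s + 3)*log(2) + 108*3**(2*s)*(2*s - 4)*(2*s + 2)*(4*s + 3) + 108*3**(2*s)*(2*s - 4)*(2*s + 2)*(4*s + 3)*log(3) + 729*3**(2*s)*(2*s - 4)*(4*s + 3)*(4*s**2 - 4*s + 1) + 108*6**(2*s)*s*(2*s - 4)*(2*s + 2)*(4*s + 3)*log(3) - 54*6**(2*s)*(2*s - 4)*(2*s + 2)*(4*s + 3)*log(3) - 54*6**(2*s)*(2*s - 4)*(2*s + 2)*(4*s + 3) - 2*6**(2*s)*(2*s + 2)*(4*s + 3)*(4*s**2 - 4*s + 1))/(81*2**(2*s)*3**s*(2*s - 4)*(2*s + 2)*(4*s + 3)*(4*s**2 - 4*s + 1))
  -3/4 < Re(s) < 2

invert the common scale on t to get t**(3/4) on [0, 1); 2*t on [1, 9/4); log(sqrt(t))/sqrt(t) on [9/4, 9); …
strip the power substitution: t**(3/2) on [0, 1); 2*t**2 on [1, 3/2); log(t)/t on [3/2, 3); …
along the cuts 1/3, 3/4, 3, ℳ[f](s) splits into 4 integrals
between 0 and 1/3 the integrand is 3**(3/4)*t**(3/4)·t^(s-1)
for t in [1/3, 3/4): the term is ∫ 6*t·t^(s-1)
∫ over [3/4, 3) of sqrt(3)*log(sqrt(3)*sqrt(t))/(3*sqrt(t))·t^(s-1) joins the sum
segment 3 to ∞ holds 1/(9*t**2); add its integral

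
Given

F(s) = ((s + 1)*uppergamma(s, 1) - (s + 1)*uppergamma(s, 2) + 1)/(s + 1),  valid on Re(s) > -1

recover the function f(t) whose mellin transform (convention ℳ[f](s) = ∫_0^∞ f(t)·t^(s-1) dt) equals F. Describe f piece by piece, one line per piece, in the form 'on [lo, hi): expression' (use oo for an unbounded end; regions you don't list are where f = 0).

the 2 pieces separated at 1 each add one integral
[0, 1) adds the kernel integral of t
on [1, 2) integrate f = exp(-t) against the kernel

on [0, 1): t
on [1, 2): exp(-t)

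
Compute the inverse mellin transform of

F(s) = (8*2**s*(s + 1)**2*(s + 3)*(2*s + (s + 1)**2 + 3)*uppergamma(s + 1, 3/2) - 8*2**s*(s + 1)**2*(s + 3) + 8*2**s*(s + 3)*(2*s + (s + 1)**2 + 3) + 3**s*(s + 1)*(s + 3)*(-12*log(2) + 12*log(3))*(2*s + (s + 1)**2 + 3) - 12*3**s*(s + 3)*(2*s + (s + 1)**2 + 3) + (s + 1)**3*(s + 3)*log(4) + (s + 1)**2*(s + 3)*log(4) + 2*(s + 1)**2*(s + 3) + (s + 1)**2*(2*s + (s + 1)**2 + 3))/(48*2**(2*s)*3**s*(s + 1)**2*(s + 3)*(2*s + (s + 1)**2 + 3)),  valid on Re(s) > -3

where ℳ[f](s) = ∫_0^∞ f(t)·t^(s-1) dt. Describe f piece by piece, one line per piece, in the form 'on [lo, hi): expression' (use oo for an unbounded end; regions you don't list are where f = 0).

strip the shared t-power: 36*t**2 on [0, 1/12); 6*t*log(6*t) on [1/12, 1/6); log(6*t) on [1/6, 1/4); …
remove the common scale on t first: 4*t**2 on [0, 1/4); 2*t*log(2*t) on [1/4, 1/2); log(2*t) on [1/2, 3/4); …
peel off the common scale on t: t**2 on [0, 1/2); t*log(t) on [1/2, 1); log(t) on [1, 3/2); …
f breaks at 1/12, 1/6, 1/4 into 4 integrals to sum
piece [0, 1/12): integrate 36*t**3 against the kernel
the [1/12, 1/6) slice contributes ∫ 6*t**2*log(6*t)·t^(s-1) dt
between 1/6 and 1/4 the integrand is t*log(6*t)·t^(s-1)
over [1/4, ∞), the kernel integral of t*exp(-6*t) enters the sum

on [0, 1/12): 36*t**3
on [1/12, 1/6): 6*t**2*log(6*t)
on [1/6, 1/4): t*log(6*t)
on [1/4, oo): t*exp(-6*t)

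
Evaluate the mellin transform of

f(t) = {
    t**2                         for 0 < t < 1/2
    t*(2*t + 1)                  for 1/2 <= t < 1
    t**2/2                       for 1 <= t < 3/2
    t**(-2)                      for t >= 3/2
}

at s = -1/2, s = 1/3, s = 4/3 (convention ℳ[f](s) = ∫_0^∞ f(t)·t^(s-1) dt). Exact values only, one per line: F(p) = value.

peel off the shared t-power: t on [0, 1/2); 2*t + 1 on [1/2, 1); t/2 on [1, 3/2); …
cuts at 1/2, 1, 3/2: linearity sums the 4 kernel integrals
on [0, 1/2): add ∫ t**2·t^(s-1) dt
[1/2, 1) adds the kernel integral of t*(2*t + 1)
on [1, 3/2) integrate f = t**2/2 against the kernel
∫ over [3/2, ∞) of t**(-2)·t^(s-1) joins the sum

F(-1/2) = -7*sqrt(2)/6 + 167*sqrt(6)/540 + 3
F(1/3) = 2**(2/3)*(-405 + 629*3**(1/3) + 1170*2**(1/3))/1680
F(4/3) = 2**(2/3)*(-162 + 984*2**(1/3) + 1687*3**(1/3))/2240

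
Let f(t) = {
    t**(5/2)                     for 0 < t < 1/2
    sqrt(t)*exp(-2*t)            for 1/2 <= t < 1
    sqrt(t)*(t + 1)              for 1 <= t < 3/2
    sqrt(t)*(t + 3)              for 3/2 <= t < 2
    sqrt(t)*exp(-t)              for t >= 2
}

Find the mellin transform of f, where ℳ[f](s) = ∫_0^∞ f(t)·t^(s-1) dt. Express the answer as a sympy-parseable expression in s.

2**(-s - 3/2)*(2**(s + 3/2)*(2*s + 1)*(2*s + 3)*(2*s + 5)*uppergamma(s + 1/2, 2) + 2**(s + 7/2)*(-2*s - 5) - 2**(s + 7/2)*(2*s + 1)*(2*s + 5) + 5*2**(2*s + 3)*(2*s + 1)*(2*s + 5) + 2**(2*s + 4)*(6*s + 15) + 3**(s + 1/2)*(-32*s - 80) - 8*3**(s + 1/2)*(2*s + 1)*(2*s + 5) + 2*(2*s + 1)*(2*s + 3)*(2*s + 5)*uppergamma(s + 1/2, 1) - 2*(2*s + 1)*(2*s + 3)*(2*s + 5)*uppergamma(s + 1/2, 2) + (2*s + 1)*(2*s + 3))/((2*s + 1)*(2*s + 3)*(2*s + 5))
  Re(s) > -5/2

invert the shared t-power to get t**2 on [0, 1/2); exp(-2*t) on [1/2, 1); t + 1 on [1, 3/2); …
split f at 1/2, 1, 3/2, 2: ℳ[f](s) collects 5 kernel integrals
over [0, 1/2), the kernel integral of t**(5/2) enters the sum
segment 1/2 to 1 holds sqrt(t)*exp(-2*t); add its integral
segment [1, 3/2) carries sqrt(t)*(t + 1); integrate it
on [3/2, 2) integrate f = sqrt(t)*(t + 3) against the kernel
the [2, ∞) slice contributes ∫ sqrt(t)*exp(-t)·t^(s-1) dt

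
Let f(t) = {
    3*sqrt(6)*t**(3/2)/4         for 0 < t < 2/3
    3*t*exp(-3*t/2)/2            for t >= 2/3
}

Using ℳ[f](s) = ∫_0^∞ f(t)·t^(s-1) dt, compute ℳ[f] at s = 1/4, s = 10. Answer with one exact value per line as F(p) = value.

reversing the common scale on t: t**(3/2) on [0, 1); t*exp(-t) on [1, ∞)
invert the shared t-power to get t on [0, 1); sqrt(t)*exp(-t) on [1, ∞)
invert the shared t-power to get sqrt(t) on [0, 1); exp(-t) on [1, ∞)
along the cuts 2/3, ℳ[f](s) splits into 2 integrals
on [0, 2/3) integrate f = 3*sqrt(6)*t**(3/2)/4 against the kernel
between 2/3 and ∞ the integrand is 3*t*exp(-3*t/2)/2·t^(s-1)

F(1/4) = 54**(1/4)*(7*uppergamma(5/4, 1) + 4)/21
F(10) = 2048/1358127 + 10100839424*exp(-1)/59049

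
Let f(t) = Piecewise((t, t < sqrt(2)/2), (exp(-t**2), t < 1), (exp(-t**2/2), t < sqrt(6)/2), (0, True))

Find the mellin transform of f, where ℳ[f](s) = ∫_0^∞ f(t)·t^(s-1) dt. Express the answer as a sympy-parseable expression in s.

invert the power substitution to get sqrt(t) on [0, 1/2); exp(-t) on [1/2, 1); exp(-t/2) on [1, 3/2)
integrate the 3 segments split at sqrt(2)/2, 1, then add the results
piece [0, sqrt(2)/2): integrate t against the kernel
∫ exp(-t**2)·t^(s-1) over [sqrt(2)/2, 1)
segment 1 to sqrt(6)/2 holds exp(-t**2/2); add its integral

(2**(s/2)*(s + 1)*uppergamma(s/2, 1/2) - 2**(s/2)*(s + 1)*uppergamma(s/2, 1) + 2**s*(s + 1)*uppergamma(s/2, 1/2) - 4**(s/2)*(s + 1)*uppergamma(s/2, 3/4) + sqrt(2))/(2*2**(s/2)*(s + 1))
  Re(s) > -1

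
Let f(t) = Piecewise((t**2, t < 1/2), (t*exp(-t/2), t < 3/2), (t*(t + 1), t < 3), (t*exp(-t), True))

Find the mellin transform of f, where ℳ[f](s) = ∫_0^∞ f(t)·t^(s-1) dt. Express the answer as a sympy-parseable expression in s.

invert the shared t-power to get t on [0, 1/2); exp(-t/2) on [1/2, 3/2); t + 1 on [3/2, 3); …
integrate the 4 segments split at 1/2, 3/2, 3, then add the results
between 0 and 1/2 the integrand is t**2·t^(s-1)
for t in [1/2, 3/2): the term is ∫ t*exp(-t/2)·t^(s-1)
between 3/2 and 3 the integrand is t*(t + 1)·t^(s-1)
on [3, ∞) integrate f = t*exp(-t) against the kernel

(8*2**(2*s)*(s + 1)*(s + 2)*uppergamma(s + 1, 1/4) - 8*2**(2*s)*(s + 1)*(s + 2)*uppergamma(s + 1, 3/4) + 4*2**s*(s + 1)*(s + 2)*uppergamma(s + 1, 3) - 15*3**s*(s + 1) - 6*3**s + 48*6**s*(s + 1) + 12*6**s + s + 1)/(4*2**s*(s + 1)*(s + 2))
  Re(s) > -2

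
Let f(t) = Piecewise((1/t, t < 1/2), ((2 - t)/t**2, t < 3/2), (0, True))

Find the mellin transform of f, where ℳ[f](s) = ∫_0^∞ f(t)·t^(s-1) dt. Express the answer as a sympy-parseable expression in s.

2**(1 - s)*(3**s*(s - 2) + 4*3**s - 18*s)/(9*(s - 2)*(s - 1))
  Re(s) > 1

strip the shared t-power: 1 on [0, 1/2); (2 - t)/t on [1/2, 3/2)
the shared t-power comes off first: t on [0, 1/2); 2 - t on [1/2, 3/2)
breakpoints 1/2: one integral from each of the 2 segments
piece [0, 1/2): integrate 1/t against the kernel
piece [1/2, 3/2): integrate (2 - t)/t**2 against the kernel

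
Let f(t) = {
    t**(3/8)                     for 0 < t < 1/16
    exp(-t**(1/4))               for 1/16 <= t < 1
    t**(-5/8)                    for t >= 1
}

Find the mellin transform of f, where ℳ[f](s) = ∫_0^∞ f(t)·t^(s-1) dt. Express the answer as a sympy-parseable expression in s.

strip the power substitution: t**(3/4) on [0, 1/4); exp(-sqrt(t)) on [1/4, 1); t**(-5/4) on [1, ∞)
remove the power substitution first: t**(3/2) on [0, 1/2); exp(-t) on [1/2, 1); t**(-5/2) on [1, ∞)
linearity at 1/16, 1 turns ℳ[f](s) into 3 summed integrals
over [0, 1/16), the kernel integral of t**(3/8) enters the sum
over [1/16, 1), the kernel integral of exp(-t**(1/4)) enters the sum
over [1, ∞), the kernel integral of t**(-5/8) enters the sum

2*(2*2**(4*s)*(8*s - 5)*(8*s + 3)*uppergamma(4*s, 1/2) - 2*2**(4*s)*(8*s - 5)*(8*s + 3)*uppergamma(4*s, 1) - 4*2**(4*s)*(8*s + 3) + sqrt(2)*(8*s - 5))/(16**s*(8*s - 5)*(8*s + 3))
  -3/8 < Re(s) < 5/8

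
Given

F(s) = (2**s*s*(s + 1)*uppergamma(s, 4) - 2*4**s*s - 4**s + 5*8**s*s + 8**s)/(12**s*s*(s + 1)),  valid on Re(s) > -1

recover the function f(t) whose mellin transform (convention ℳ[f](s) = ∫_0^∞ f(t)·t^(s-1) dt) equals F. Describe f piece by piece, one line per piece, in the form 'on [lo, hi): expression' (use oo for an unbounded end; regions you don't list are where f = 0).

on [0, 1/3): 3*t
on [1/3, 2/3): 6*t + 1
on [2/3, oo): exp(-6*t)

remove the common scale on t first: t on [0, 1); 2*t + 1 on [1, 2); exp(-2*t) on [2, ∞)
f breaks at 1/3, 2/3 into 3 integrals to sum
piece [0, 1/3): integrate 3*t against the kernel
segment [1/3, 2/3) carries (6*t + 1); integrate it
segment [2/3, ∞) carries exp(-6*t); integrate it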